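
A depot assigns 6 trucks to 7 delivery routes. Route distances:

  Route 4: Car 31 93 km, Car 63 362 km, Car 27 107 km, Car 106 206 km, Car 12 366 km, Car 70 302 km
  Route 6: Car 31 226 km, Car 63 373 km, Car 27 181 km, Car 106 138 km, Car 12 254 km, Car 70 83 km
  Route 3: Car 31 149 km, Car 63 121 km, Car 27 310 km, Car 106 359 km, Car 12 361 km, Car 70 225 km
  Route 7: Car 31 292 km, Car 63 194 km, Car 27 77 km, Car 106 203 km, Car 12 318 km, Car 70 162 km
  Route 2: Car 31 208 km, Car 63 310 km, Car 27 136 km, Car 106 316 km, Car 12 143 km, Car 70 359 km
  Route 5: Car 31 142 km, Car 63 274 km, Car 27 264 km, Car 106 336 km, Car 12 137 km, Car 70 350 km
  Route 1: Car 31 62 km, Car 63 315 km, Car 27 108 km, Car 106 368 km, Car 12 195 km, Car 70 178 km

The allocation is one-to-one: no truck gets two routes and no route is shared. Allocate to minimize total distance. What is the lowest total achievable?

Min total: 686 km

Optimal: Car 31→Route 1 (62 km), Car 63→Route 3 (121 km), Car 27→Route 7 (77 km), Car 106→Route 4 (206 km), Car 12→Route 5 (137 km), Car 70→Route 6 (83 km) — total 62+121+77+206+137+83 = 686 km.
Checked against all permutations: 686 km is optimal.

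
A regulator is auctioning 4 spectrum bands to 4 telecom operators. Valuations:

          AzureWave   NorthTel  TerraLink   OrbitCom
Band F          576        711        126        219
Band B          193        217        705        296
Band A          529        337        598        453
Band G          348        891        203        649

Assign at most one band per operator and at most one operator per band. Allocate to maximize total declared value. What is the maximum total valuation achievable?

Optimal: AzureWave→Band F ($576M), NorthTel→Band G ($891M), TerraLink→Band B ($705M), OrbitCom→Band A ($453M) — total 576+891+705+453 = $2625M.
Next-best assignment: AzureWave→Band A, NorthTel→Band F, TerraLink→Band B, OrbitCom→Band G = $2594M.

Maximum total: $2625M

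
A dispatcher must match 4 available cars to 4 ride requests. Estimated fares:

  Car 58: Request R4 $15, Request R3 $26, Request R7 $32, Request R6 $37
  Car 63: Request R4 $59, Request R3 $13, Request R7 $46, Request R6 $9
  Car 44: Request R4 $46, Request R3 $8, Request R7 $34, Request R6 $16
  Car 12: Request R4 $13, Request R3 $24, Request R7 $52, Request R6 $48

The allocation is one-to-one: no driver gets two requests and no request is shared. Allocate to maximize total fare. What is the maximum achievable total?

Maximum total: $167

Optimal: Car 58→Request R3 ($26), Car 63→Request R4 ($59), Car 44→Request R7 ($34), Car 12→Request R6 ($48) — total 26+59+34+48 = $167.
Max-entry greedy (repeatedly take the single best remaining cell) gives $156, worse by 11.
Next-best assignment: Car 58→Request R3, Car 63→Request R7, Car 44→Request R4, Car 12→Request R6 = $166.
Swapping Car 63↔Car 12 (Car 63→Request R6 $9, Car 12→Request R4 $13) loses 85.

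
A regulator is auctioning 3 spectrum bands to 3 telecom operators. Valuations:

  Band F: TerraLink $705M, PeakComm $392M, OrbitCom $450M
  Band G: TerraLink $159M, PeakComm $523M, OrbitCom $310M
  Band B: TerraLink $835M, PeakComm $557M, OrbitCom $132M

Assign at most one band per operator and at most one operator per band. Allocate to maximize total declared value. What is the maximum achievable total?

Maximum total: $1808M

Optimal: TerraLink→Band B ($835M), PeakComm→Band G ($523M), OrbitCom→Band F ($450M) — total 835+523+450 = $1808M.
Swapping TerraLink↔PeakComm (TerraLink→Band G $159M, PeakComm→Band B $557M) loses 642.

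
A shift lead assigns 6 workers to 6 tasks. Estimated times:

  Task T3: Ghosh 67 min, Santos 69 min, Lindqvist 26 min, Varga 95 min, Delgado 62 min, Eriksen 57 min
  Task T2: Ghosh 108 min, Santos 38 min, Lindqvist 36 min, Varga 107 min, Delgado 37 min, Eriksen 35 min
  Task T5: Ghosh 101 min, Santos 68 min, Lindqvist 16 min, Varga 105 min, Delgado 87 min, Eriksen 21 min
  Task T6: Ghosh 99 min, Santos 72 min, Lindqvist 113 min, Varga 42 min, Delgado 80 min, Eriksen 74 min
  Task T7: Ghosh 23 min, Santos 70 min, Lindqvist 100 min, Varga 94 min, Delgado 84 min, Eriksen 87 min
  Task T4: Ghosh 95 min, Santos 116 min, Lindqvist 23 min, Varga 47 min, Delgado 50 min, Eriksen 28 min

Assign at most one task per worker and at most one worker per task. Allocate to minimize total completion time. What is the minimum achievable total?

Minimum total: 200 min

Optimal: Ghosh→Task T7 (23 min), Santos→Task T2 (38 min), Lindqvist→Task T3 (26 min), Varga→Task T6 (42 min), Delgado→Task T4 (50 min), Eriksen→Task T5 (21 min) — total 23+38+26+42+50+21 = 200 min.
Next-best assignment: Ghosh→Task T7, Santos→Task T2, Lindqvist→Task T5, Varga→Task T6, Delgado→Task T3, Eriksen→Task T4 = 209 min.
Every other assignment is strictly worse.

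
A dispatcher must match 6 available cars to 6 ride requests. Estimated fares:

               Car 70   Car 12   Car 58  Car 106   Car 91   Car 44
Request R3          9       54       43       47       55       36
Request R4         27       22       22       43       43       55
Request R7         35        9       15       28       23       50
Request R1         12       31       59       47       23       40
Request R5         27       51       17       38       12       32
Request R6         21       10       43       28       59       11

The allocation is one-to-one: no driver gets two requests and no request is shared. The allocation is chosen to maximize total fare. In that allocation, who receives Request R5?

Optimal: Car 70→Request R7 ($35), Car 12→Request R5 ($51), Car 58→Request R1 ($59), Car 106→Request R3 ($47), Car 91→Request R6 ($59), Car 44→Request R4 ($55) — total 35+51+59+47+59+55 = $306.
Max-entry greedy (repeatedly take the single best remaining cell) gives $300, worse by 6.
Next-best assignment: Car 70→Request R7, Car 12→Request R3, Car 58→Request R1, Car 106→Request R5, Car 91→Request R6, Car 44→Request R4 = $300.
Swapping Car 91↔Car 70 (Car 91→Request R7 $23, Car 70→Request R6 $21) loses 50.
Car 12's own top request is Request R3 ($54), but forcing Car 12→Request R3 and reassigning the rest optimally gives only $300 — worse by 6.

Car 12 receives Request R5.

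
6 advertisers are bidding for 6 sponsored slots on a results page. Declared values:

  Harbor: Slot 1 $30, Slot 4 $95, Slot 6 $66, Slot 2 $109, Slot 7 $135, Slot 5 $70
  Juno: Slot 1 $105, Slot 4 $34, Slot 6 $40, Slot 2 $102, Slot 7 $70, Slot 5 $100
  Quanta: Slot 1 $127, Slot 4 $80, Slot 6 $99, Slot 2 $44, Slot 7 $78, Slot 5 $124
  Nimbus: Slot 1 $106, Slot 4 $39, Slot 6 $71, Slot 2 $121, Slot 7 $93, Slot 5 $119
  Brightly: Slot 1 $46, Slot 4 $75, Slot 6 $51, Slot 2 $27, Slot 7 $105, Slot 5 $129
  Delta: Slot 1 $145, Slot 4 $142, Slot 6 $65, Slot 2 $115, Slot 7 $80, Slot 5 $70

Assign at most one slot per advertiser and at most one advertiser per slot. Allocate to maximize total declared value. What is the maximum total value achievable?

This is the linear assignment problem.
Optimal: Harbor→Slot 7 ($135), Juno→Slot 1 ($105), Quanta→Slot 6 ($99), Nimbus→Slot 2 ($121), Brightly→Slot 5 ($129), Delta→Slot 4 ($142) — total 135+105+99+121+129+142 = $731.
Row-greedy (each advertiser in turn takes its best remaining slot) gives $625, worse by 106.
Swapping Brightly↔Juno (Brightly→Slot 1 $46, Juno→Slot 5 $100) loses 88.
No other one-to-one assignment exceeds $731.

Max total: $731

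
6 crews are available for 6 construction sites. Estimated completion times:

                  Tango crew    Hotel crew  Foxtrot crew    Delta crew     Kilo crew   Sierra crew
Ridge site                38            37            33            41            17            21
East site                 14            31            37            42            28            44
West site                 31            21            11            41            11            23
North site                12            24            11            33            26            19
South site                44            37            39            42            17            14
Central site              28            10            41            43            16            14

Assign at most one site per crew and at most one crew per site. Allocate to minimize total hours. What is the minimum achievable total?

Treat this as an assignment problem: match each crew to one site.
Optimal: Tango crew→East site (14 hours), Hotel crew→Central site (10 hours), Foxtrot crew→West site (11 hours), Delta crew→North site (33 hours), Kilo crew→Ridge site (17 hours), Sierra crew→South site (14 hours) — total 14+10+11+33+17+14 = 99 hours.
Checked against all permutations: 99 hours is optimal.

Min total: 99 hours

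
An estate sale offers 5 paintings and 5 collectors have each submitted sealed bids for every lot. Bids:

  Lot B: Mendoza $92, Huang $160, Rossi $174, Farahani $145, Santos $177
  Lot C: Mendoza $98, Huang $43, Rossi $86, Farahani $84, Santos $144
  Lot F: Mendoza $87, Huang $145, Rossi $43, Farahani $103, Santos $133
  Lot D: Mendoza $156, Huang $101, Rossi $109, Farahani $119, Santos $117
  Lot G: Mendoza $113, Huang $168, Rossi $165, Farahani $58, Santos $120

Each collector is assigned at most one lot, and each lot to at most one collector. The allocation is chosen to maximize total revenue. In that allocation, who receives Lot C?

Santos receives Lot C.

Optimal: Mendoza→Lot D ($156), Huang→Lot F ($145), Rossi→Lot G ($165), Farahani→Lot B ($145), Santos→Lot C ($144) — total 156+145+165+145+144 = $755.
Column-greedy (each lot in turn goes to its best remaining collector) gives $704, worse by 51.
Next-best assignment: Mendoza→Lot D, Huang→Lot G, Rossi→Lot B, Farahani→Lot F, Santos→Lot C = $745.
Santos's own top lot is Lot B ($177), but forcing Santos→Lot B and reassigning the rest optimally gives only $727 — worse by 28.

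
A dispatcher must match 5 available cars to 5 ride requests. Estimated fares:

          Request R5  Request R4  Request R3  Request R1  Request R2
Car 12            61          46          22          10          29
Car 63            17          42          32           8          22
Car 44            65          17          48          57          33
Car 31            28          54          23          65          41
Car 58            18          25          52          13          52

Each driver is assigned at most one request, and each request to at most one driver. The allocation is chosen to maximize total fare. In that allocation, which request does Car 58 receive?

Car 58 receives Request R2.

Optimal: Car 12→Request R5 ($61), Car 63→Request R4 ($42), Car 44→Request R3 ($48), Car 31→Request R1 ($65), Car 58→Request R2 ($52) — total 61+42+48+65+52 = $268.
Row-greedy (each driver in turn takes its best remaining request) gives $253, worse by 15.
Car 58's own top request is Request R3 ($52), but forcing Car 58→Request R3 and reassigning the rest optimally gives only $253 — worse by 15.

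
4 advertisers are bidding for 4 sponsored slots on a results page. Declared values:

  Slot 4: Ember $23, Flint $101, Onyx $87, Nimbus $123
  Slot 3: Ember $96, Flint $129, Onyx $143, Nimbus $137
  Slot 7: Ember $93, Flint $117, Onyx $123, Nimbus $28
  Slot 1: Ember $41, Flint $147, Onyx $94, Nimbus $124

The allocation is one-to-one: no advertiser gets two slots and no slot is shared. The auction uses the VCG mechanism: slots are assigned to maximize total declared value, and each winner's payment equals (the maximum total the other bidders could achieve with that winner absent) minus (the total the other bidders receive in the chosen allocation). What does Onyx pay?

Onyx pays $14.

Efficient allocation: Ember→Slot 7 ($93), Flint→Slot 1 ($147), Onyx→Slot 3 ($143), Nimbus→Slot 4 ($123); total welfare W = $506.
Onyx receives Slot 3 at value $143, so the others get W − 143 = $363.
Without Onyx: best allocation of the remaining 3 bidders over all 4 slots is Ember→Slot 7 ($93), Flint→Slot 1 ($147), Nimbus→Slot 3 ($137), total $377.
VCG payment = (others' best without Onyx) − (others' welfare with Onyx) = 377 − 363 = $14.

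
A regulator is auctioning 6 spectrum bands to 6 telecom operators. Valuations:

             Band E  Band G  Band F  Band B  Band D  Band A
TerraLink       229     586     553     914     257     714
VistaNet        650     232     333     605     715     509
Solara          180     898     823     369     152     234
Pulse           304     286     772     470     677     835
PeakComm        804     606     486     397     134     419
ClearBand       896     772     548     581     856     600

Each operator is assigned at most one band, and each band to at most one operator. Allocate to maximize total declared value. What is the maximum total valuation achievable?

Optimal: TerraLink→Band B ($914M), VistaNet→Band D ($715M), Solara→Band F ($823M), Pulse→Band A ($835M), PeakComm→Band E ($804M), ClearBand→Band G ($772M) — total 914+715+823+835+804+772 = $4863M.
Row-greedy (each operator in turn takes its best remaining band) gives $4714M, worse by 149.
Swapping Pulse↔PeakComm (Pulse→Band E $304M, PeakComm→Band A $419M) loses 916.
No other one-to-one assignment exceeds $4863M.

Maximum total: $4863M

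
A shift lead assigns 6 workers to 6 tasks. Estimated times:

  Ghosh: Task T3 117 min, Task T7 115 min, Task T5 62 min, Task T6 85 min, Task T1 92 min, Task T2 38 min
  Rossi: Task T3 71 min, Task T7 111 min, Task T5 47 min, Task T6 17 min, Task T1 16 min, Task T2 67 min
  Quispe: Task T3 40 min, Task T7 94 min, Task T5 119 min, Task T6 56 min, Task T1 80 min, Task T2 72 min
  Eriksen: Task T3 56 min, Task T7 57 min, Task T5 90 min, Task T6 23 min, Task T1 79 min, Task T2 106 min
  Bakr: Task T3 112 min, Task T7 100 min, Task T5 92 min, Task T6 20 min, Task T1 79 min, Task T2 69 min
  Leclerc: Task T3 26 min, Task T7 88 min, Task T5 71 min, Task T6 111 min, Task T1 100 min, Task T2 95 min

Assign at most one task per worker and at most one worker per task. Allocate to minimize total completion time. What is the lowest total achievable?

Minimum total: 242 min

Treat this as an assignment problem: match each worker to one task.
Optimal: Ghosh→Task T2 (38 min), Rossi→Task T1 (16 min), Quispe→Task T3 (40 min), Eriksen→Task T7 (57 min), Bakr→Task T6 (20 min), Leclerc→Task T5 (71 min) — total 38+16+40+57+20+71 = 242 min.
Next-best assignment: Ghosh→Task T5, Rossi→Task T1, Quispe→Task T2, Eriksen→Task T7, Bakr→Task T6, Leclerc→Task T3 = 253 min.
Swapping Bakr↔Ghosh (Bakr→Task T2 69 min, Ghosh→Task T6 85 min) adds 96.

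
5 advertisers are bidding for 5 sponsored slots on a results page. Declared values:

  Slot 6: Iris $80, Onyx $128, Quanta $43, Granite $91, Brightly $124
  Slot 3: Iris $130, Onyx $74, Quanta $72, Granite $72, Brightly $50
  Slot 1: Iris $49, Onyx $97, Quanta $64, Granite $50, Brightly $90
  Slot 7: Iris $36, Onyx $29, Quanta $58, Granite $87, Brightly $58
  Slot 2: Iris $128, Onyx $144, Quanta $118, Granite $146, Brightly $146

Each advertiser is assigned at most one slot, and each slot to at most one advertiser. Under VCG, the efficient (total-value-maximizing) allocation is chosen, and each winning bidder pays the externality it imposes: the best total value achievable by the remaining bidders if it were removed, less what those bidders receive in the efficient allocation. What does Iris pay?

Iris pays $13.

Efficient allocation: Iris→Slot 3 ($130), Onyx→Slot 1 ($97), Quanta→Slot 2 ($118), Granite→Slot 7 ($87), Brightly→Slot 6 ($124); total welfare W = $556.
Iris receives Slot 3 at value $130, so the others get W − 130 = $426.
Without Iris: best allocation of the remaining 4 bidders over all 5 slots is Onyx→Slot 1 ($97), Quanta→Slot 3 ($72), Granite→Slot 2 ($146), Brightly→Slot 6 ($124), total $439.
VCG payment = (others' best without Iris) − (others' welfare with Iris) = 439 − 426 = $13.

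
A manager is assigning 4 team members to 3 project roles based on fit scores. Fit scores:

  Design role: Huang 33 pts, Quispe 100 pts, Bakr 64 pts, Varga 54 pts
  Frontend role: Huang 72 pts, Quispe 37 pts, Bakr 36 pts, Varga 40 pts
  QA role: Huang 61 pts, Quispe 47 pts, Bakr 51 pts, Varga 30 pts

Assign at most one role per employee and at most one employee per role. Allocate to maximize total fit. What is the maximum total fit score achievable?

Maximum total: 223 pts

Optimal: Quispe→Design role (100 pts), Huang→Frontend role (72 pts), Bakr→QA role (51 pts) — total 100+72+51 = 223 pts.
Swapping Bakr↔Huang (Bakr→Frontend role 36 pts, Huang→QA role 61 pts) loses 26.
Checked against all permutations: 223 pts is optimal.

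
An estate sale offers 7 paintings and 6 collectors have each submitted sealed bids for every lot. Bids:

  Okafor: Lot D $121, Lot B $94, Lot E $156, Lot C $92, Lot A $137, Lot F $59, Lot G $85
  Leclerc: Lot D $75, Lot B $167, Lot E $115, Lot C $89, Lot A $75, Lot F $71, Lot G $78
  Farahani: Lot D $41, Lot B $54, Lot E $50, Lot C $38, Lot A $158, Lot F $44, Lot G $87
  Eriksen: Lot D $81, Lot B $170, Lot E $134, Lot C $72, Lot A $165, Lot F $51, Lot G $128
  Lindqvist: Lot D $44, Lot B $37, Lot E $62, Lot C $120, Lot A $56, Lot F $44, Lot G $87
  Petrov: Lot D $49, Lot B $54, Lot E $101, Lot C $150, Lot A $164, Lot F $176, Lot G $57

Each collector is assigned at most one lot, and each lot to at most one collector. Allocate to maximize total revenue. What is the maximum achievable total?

Optimal: Okafor→Lot E ($156), Leclerc→Lot B ($167), Farahani→Lot A ($158), Eriksen→Lot G ($128), Lindqvist→Lot C ($120), Petrov→Lot F ($176) — total 156+167+158+128+120+176 = $905.

Max total: $905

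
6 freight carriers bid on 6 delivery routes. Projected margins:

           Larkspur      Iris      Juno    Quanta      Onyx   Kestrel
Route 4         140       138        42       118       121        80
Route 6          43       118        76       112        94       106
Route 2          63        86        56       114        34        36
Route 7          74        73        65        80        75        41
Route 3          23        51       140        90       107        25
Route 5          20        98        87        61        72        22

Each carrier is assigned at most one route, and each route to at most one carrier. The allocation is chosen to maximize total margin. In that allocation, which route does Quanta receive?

Quanta receives Route 2.

Optimal: Larkspur→Route 4 ($140k), Iris→Route 5 ($98k), Juno→Route 3 ($140k), Quanta→Route 2 ($114k), Onyx→Route 7 ($75k), Kestrel→Route 6 ($106k) — total 140+98+140+114+75+106 = $673k.
Column-greedy (each route in turn goes to its best remaining carrier) gives $609k, worse by 64.
Every other assignment is strictly worse.
Quanta's own top route is Route 4 ($118k), but forcing Quanta→Route 4 and reassigning the rest optimally gives only $600k — worse by 73.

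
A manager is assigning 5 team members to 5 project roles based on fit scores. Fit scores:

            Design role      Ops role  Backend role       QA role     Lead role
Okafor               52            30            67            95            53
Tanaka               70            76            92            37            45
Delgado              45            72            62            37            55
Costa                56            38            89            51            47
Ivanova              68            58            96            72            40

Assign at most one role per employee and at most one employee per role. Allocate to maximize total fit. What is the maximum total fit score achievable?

This is a one-to-one assignment (maximum-weight bipartite matching).
Optimal: Okafor→QA role (95 pts), Tanaka→Ops role (76 pts), Delgado→Lead role (55 pts), Costa→Backend role (89 pts), Ivanova→Design role (68 pts) — total 95+76+55+89+68 = 383 pts.
Max-entry greedy (repeatedly take the single best remaining cell) gives 378 pts, worse by 5.
Swapping Delgado↔Ivanova (Delgado→Design role 45 pts, Ivanova→Lead role 40 pts) loses 38.

Max total: 383 pts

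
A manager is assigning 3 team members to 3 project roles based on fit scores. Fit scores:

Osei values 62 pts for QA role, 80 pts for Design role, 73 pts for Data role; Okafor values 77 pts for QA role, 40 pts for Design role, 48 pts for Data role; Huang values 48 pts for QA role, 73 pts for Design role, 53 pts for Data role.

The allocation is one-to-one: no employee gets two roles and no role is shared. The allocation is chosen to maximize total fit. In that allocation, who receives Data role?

Osei receives Data role.

Optimal: Osei→Data role (73 pts), Okafor→QA role (77 pts), Huang→Design role (73 pts) — total 73+77+73 = 223 pts.
Max-entry greedy (repeatedly take the single best remaining cell) gives 210 pts, worse by 13.
Next-best assignment: Osei→Design role, Okafor→QA role, Huang→Data role = 210 pts.
Checked against all permutations: 223 pts is optimal.
Osei's own top role is Design role (80 pts), but forcing Osei→Design role and reassigning the rest optimally gives only 210 pts — worse by 13.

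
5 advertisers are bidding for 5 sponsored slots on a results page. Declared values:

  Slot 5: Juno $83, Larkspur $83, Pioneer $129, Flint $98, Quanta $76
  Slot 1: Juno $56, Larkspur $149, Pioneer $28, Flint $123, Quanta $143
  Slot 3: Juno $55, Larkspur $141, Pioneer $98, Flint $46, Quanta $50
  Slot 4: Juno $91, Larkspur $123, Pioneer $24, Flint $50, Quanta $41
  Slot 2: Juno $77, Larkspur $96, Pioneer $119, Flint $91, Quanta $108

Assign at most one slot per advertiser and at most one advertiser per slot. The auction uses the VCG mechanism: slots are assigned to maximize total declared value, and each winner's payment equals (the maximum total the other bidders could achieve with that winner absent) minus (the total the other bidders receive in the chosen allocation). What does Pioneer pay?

Efficient allocation: Juno→Slot 4 ($91), Larkspur→Slot 3 ($141), Pioneer→Slot 5 ($129), Flint→Slot 2 ($91), Quanta→Slot 1 ($143); total welfare W = $595.
Pioneer receives Slot 5 at value $129, so the others get W − 129 = $466.
Without Pioneer: best allocation of the remaining 4 bidders over all 5 slots is Juno→Slot 4 ($91), Larkspur→Slot 3 ($141), Flint→Slot 5 ($98), Quanta→Slot 1 ($143), total $473.
VCG payment = (others' best without Pioneer) − (others' welfare with Pioneer) = 473 − 466 = $7.

Pioneer pays $7.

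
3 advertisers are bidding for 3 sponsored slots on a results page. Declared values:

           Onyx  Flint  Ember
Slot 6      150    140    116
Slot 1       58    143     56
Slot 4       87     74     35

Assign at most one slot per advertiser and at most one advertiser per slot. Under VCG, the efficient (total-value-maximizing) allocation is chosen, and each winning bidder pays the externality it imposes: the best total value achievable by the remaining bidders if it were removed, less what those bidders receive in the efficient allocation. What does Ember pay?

Efficient allocation: Onyx→Slot 4 ($87), Flint→Slot 1 ($143), Ember→Slot 6 ($116); total welfare W = $346.
Ember receives Slot 6 at value $116, so the others get W − 116 = $230.
Without Ember: best allocation of the remaining 2 bidders over all 3 slots is Onyx→Slot 6 ($150), Flint→Slot 1 ($143), total $293.
VCG payment = (others' best without Ember) − (others' welfare with Ember) = 293 − 230 = $63.

Ember pays $63.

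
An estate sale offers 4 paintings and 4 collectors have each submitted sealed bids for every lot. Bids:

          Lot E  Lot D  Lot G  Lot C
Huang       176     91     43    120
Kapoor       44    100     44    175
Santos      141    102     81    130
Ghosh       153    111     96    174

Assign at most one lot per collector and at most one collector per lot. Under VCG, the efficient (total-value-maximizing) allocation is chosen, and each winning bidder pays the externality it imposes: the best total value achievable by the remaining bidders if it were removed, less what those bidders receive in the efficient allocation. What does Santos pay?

Santos pays $15.

Efficient allocation: Huang→Lot E ($176), Kapoor→Lot C ($175), Santos→Lot D ($102), Ghosh→Lot G ($96); total welfare W = $549.
Santos receives Lot D at value $102, so the others get W − 102 = $447.
Without Santos: best allocation of the remaining 3 bidders over all 4 lots is Huang→Lot E ($176), Kapoor→Lot C ($175), Ghosh→Lot D ($111), total $462.
VCG payment = (others' best without Santos) − (others' welfare with Santos) = 462 − 447 = $15.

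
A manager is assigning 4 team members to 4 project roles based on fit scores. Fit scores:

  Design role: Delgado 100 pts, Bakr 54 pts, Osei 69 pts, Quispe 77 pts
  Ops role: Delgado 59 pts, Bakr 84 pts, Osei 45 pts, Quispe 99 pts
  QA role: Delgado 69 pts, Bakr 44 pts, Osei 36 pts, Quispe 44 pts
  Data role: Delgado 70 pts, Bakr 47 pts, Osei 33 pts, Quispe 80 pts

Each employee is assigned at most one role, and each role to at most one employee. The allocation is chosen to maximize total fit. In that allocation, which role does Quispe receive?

Quispe receives Data role.

Optimal: Delgado→QA role (69 pts), Bakr→Ops role (84 pts), Osei→Design role (69 pts), Quispe→Data role (80 pts) — total 69+84+69+80 = 302 pts.
Max-entry greedy (repeatedly take the single best remaining cell) gives 282 pts, worse by 20.
Next-best assignment: Delgado→Design role, Bakr→Ops role, Osei→QA role, Quispe→Data role = 300 pts.
Quispe's own top role is Ops role (99 pts), but forcing Quispe→Ops role and reassigning the rest optimally gives only 284 pts — worse by 18.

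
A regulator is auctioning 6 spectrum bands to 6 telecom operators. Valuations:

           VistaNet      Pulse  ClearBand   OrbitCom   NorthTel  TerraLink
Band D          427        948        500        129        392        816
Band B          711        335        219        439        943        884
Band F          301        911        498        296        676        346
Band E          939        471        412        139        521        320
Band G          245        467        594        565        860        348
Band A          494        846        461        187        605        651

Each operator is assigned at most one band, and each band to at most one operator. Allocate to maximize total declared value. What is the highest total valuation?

Optimal: VistaNet→Band E ($939M), Pulse→Band F ($911M), ClearBand→Band A ($461M), OrbitCom→Band G ($565M), NorthTel→Band B ($943M), TerraLink→Band D ($816M) — total 939+911+461+565+943+816 = $4635M.
Max-entry greedy (repeatedly take the single best remaining cell) gives $4371M, worse by 264.
Swapping NorthTel↔ClearBand (NorthTel→Band A $605M, ClearBand→Band B $219M) loses 580.
Checked against all permutations: $4635M is optimal.

Max total: $4635M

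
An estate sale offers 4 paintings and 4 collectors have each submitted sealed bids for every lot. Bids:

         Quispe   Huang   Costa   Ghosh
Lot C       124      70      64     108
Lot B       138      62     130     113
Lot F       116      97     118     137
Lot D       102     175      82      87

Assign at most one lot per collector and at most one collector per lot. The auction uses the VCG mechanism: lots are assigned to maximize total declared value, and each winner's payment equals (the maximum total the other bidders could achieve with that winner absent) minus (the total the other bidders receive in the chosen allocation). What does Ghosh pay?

Efficient allocation: Quispe→Lot C ($124), Huang→Lot D ($175), Costa→Lot B ($130), Ghosh→Lot F ($137); total welfare W = $566.
Ghosh receives Lot F at value $137, so the others get W − 137 = $429.
Without Ghosh: best allocation of the remaining 3 bidders over all 4 lots is Quispe→Lot B ($138), Huang→Lot D ($175), Costa→Lot F ($118), total $431.
VCG payment = (others' best without Ghosh) − (others' welfare with Ghosh) = 431 − 429 = $2.

Ghosh pays $2.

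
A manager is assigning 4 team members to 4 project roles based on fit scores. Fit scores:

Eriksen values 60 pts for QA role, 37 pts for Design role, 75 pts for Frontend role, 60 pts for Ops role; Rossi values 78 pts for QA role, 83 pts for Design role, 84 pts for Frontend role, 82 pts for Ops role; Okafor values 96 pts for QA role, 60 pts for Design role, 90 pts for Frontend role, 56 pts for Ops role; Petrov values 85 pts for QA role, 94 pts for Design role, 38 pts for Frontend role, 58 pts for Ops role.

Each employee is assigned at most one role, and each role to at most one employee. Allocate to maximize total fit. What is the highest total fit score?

Optimal: Eriksen→Frontend role (75 pts), Rossi→Ops role (82 pts), Okafor→QA role (96 pts), Petrov→Design role (94 pts) — total 75+82+96+94 = 347 pts.
Max-entry greedy (repeatedly take the single best remaining cell) gives 334 pts, worse by 13.

Maximum total: 347 pts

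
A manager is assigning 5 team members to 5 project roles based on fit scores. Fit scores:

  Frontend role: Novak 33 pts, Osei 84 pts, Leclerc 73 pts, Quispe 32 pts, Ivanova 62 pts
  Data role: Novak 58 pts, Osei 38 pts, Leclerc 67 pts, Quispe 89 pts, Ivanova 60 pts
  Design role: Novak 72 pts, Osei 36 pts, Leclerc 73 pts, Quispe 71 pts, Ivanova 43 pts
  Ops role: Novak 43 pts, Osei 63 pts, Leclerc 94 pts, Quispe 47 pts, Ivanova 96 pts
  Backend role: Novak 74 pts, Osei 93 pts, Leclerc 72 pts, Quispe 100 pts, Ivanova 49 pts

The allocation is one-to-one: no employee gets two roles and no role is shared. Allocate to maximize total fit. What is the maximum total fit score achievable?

This is the linear assignment problem.
Optimal: Novak→Design role (72 pts), Osei→Backend role (93 pts), Leclerc→Frontend role (73 pts), Quispe→Data role (89 pts), Ivanova→Ops role (96 pts) — total 72+93+73+89+96 = 423 pts.
Column-greedy (each role in turn goes to its best remaining employee) gives 416 pts, worse by 7.
Swapping Leclerc↔Osei (Leclerc→Backend role 72 pts, Osei→Frontend role 84 pts) loses 10.

Maximum total: 423 pts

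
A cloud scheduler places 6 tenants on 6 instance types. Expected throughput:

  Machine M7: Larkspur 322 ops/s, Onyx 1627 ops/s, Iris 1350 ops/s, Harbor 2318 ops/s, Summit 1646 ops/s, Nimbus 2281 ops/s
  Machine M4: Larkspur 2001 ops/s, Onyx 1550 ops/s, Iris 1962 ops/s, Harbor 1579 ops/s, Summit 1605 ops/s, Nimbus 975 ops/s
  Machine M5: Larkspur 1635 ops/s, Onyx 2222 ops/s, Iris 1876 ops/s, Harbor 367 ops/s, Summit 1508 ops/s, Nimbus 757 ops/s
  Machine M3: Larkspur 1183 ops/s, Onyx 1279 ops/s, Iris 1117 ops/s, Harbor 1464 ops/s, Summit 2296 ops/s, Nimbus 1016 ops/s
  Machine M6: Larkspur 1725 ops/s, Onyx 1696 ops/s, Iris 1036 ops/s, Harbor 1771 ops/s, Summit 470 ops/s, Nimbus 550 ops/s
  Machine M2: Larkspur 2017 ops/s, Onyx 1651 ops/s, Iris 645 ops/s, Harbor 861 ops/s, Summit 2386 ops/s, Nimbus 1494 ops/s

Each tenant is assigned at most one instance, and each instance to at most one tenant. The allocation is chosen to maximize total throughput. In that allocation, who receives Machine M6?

Optimal: Larkspur→Machine M2 (2017 ops/s), Onyx→Machine M5 (2222 ops/s), Iris→Machine M4 (1962 ops/s), Harbor→Machine M6 (1771 ops/s), Summit→Machine M3 (2296 ops/s), Nimbus→Machine M7 (2281 ops/s) — total 2017+2222+1962+1771+2296+2281 = 12549 ops/s.
Row-greedy (each tenant in turn takes its best remaining instance) gives 11365 ops/s, worse by 1184.
Next-best assignment: Larkspur→Machine M6, Onyx→Machine M5, Iris→Machine M4, Harbor→Machine M3, Summit→Machine M2, Nimbus→Machine M7 = 12040 ops/s.
Swapping Nimbus↔Onyx (Nimbus→Machine M5 757 ops/s, Onyx→Machine M7 1627 ops/s) loses 2119.
Harbor's own top instance is Machine M7 (2318 ops/s), but forcing Harbor→Machine M7 and reassigning the rest optimally gives only 12017 ops/s — worse by 532.

Harbor receives Machine M6.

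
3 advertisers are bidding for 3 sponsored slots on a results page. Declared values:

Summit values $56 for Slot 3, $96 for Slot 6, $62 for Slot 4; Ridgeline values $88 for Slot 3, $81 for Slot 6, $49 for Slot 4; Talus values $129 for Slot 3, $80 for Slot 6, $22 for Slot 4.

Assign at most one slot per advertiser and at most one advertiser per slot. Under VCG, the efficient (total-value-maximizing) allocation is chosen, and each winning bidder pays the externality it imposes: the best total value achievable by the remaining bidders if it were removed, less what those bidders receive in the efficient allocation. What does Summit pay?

Summit pays $32.

Efficient allocation: Summit→Slot 6 ($96), Ridgeline→Slot 4 ($49), Talus→Slot 3 ($129); total welfare W = $274.
Summit receives Slot 6 at value $96, so the others get W − 96 = $178.
Without Summit: best allocation of the remaining 2 bidders over all 3 slots is Ridgeline→Slot 6 ($81), Talus→Slot 3 ($129), total $210.
VCG payment = (others' best without Summit) − (others' welfare with Summit) = 210 − 178 = $32.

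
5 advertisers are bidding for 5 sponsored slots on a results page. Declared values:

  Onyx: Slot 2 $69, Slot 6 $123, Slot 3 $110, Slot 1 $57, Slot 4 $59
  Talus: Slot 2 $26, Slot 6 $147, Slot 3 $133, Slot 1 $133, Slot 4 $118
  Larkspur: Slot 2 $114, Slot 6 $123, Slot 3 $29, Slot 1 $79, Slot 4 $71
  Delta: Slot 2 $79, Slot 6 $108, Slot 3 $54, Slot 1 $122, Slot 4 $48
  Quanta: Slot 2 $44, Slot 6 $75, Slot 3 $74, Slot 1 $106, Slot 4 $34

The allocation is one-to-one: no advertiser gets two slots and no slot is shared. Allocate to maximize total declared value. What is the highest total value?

Maximum total: $556

This is a one-to-one assignment (maximum-weight bipartite matching).
Optimal: Onyx→Slot 3 ($110), Talus→Slot 4 ($118), Larkspur→Slot 2 ($114), Delta→Slot 6 ($108), Quanta→Slot 1 ($106) — total 110+118+114+108+106 = $556.
Column-greedy (each slot in turn goes to its best remaining advertiser) gives $527, worse by 29.
Next-best assignment: Onyx→Slot 6, Talus→Slot 4, Larkspur→Slot 2, Delta→Slot 1, Quanta→Slot 3 = $551.
Checked against all permutations: $556 is optimal.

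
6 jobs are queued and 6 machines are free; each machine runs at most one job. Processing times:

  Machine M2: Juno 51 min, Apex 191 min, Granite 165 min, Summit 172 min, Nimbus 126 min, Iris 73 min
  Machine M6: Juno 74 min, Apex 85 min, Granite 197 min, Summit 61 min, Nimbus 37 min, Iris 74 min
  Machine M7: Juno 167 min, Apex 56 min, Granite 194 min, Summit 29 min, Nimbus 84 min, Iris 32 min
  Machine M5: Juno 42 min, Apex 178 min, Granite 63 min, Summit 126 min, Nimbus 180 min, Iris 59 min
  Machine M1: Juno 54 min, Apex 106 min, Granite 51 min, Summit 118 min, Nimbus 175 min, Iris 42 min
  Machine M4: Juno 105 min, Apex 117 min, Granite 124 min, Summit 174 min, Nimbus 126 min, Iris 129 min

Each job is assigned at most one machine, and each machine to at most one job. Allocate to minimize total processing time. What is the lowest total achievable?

Min total: 339 min

Optimal: Juno→Machine M2 (51 min), Apex→Machine M4 (117 min), Granite→Machine M5 (63 min), Summit→Machine M7 (29 min), Nimbus→Machine M6 (37 min), Iris→Machine M1 (42 min) — total 51+117+63+29+37+42 = 339 min.
Next-best assignment: Juno→Machine M2, Apex→Machine M4, Granite→Machine M1, Summit→Machine M7, Nimbus→Machine M6, Iris→Machine M5 = 344 min.
Swapping Granite↔Apex (Granite→Machine M4 124 min, Apex→Machine M5 178 min) adds 122.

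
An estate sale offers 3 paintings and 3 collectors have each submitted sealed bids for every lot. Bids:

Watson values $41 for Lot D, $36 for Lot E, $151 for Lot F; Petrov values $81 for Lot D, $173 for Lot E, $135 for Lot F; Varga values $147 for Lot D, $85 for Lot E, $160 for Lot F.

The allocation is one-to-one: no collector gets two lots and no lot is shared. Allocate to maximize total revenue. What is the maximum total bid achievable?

Treat this as an assignment problem: match each collector to one lot.
Optimal: Watson→Lot F ($151), Petrov→Lot E ($173), Varga→Lot D ($147) — total 151+173+147 = $471.
Max-entry greedy (repeatedly take the single best remaining cell) gives $374, worse by 97.
Swapping Petrov↔Varga (Petrov→Lot D $81, Varga→Lot E $85) loses 154.

Maximum total: $471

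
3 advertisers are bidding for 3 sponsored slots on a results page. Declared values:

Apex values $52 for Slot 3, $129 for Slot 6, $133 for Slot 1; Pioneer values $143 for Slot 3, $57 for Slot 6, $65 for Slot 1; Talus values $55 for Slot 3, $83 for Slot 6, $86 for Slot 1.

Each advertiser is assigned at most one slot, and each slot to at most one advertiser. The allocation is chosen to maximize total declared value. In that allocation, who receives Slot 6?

Optimal: Apex→Slot 1 ($133), Pioneer→Slot 3 ($143), Talus→Slot 6 ($83) — total 133+143+83 = $359.
Column-greedy (each slot in turn goes to its best remaining advertiser) gives $358, worse by 1.
Next-best assignment: Apex→Slot 6, Pioneer→Slot 3, Talus→Slot 1 = $358.
Talus's own top slot is Slot 1 ($86), but forcing Talus→Slot 1 and reassigning the rest optimally gives only $358 — worse by 1.

Talus receives Slot 6.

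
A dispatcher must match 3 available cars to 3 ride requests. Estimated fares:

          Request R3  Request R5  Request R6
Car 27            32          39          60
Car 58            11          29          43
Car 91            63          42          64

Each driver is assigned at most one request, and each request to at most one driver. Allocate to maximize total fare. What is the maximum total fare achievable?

Optimal: Car 27→Request R6 ($60), Car 58→Request R5 ($29), Car 91→Request R3 ($63) — total 60+29+63 = $152.
Checked against all permutations: $152 is optimal.

Max total: $152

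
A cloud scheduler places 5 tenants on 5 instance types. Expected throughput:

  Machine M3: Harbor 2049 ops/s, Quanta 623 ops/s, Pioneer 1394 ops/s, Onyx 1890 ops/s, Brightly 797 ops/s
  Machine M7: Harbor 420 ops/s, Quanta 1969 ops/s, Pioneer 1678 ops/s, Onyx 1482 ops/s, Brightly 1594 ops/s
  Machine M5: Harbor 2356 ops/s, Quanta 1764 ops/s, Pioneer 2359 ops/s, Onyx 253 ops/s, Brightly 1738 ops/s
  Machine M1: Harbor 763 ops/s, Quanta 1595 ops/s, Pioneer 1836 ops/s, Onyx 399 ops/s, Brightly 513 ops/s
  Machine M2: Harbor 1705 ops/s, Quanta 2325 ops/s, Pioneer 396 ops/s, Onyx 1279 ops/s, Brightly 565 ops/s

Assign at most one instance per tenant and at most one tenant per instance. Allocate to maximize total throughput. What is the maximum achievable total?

Optimal: Harbor→Machine M5 (2356 ops/s), Quanta→Machine M2 (2325 ops/s), Pioneer→Machine M1 (1836 ops/s), Onyx→Machine M3 (1890 ops/s), Brightly→Machine M7 (1594 ops/s) — total 2356+2325+1836+1890+1594 = 10001 ops/s.
Max-entry greedy (repeatedly take the single best remaining cell) gives 8726 ops/s, worse by 1275.

Max total: 10001 ops/s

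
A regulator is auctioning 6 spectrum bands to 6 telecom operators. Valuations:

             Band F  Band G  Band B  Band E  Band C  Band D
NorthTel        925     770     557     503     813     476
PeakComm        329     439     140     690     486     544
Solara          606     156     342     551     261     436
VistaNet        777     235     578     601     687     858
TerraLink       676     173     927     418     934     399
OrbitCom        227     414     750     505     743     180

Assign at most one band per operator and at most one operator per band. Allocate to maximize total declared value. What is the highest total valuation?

Max total: $4608M

Optimal: NorthTel→Band G ($770M), PeakComm→Band E ($690M), Solara→Band F ($606M), VistaNet→Band D ($858M), TerraLink→Band C ($934M), OrbitCom→Band B ($750M) — total 770+690+606+858+934+750 = $4608M.
Row-greedy (each operator in turn takes its best remaining band) gives $4079M, worse by 529.
Every other assignment is strictly worse.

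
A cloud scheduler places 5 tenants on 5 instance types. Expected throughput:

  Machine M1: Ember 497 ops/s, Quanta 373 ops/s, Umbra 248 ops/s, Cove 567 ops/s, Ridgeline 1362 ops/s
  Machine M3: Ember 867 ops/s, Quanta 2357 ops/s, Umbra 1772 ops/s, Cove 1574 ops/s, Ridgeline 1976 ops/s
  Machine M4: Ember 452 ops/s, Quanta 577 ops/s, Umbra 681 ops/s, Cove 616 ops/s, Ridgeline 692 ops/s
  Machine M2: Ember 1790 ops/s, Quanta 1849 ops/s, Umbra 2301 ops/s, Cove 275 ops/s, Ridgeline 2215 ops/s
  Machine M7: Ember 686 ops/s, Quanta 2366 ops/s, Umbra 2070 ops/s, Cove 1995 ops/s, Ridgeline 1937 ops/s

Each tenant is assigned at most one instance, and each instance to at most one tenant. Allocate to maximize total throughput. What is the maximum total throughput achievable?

Treat this as an assignment problem: match each tenant to one instance.
Optimal: Ember→Machine M4 (452 ops/s), Quanta→Machine M3 (2357 ops/s), Umbra→Machine M2 (2301 ops/s), Cove→Machine M7 (1995 ops/s), Ridgeline→Machine M1 (1362 ops/s) — total 452+2357+2301+1995+1362 = 8467 ops/s.
Next-best assignment: Ember→Machine M2, Quanta→Machine M3, Umbra→Machine M7, Cove→Machine M4, Ridgeline→Machine M1 = 8195 ops/s.

Max total: 8467 ops/s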